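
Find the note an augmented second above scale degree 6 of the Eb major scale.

D#

Scale degree 6 of Eb major is C.
An augmented second (3 semitones) above C lands on the letter D, giving D#.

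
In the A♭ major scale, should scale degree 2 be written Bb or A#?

Each scale degree takes a distinct letter name. Degree 2 of a scale on A must use the letter B.
Bb and A# are enharmonically the same pitch, but only Bb uses the letter B, so it is the correct spelling here.

Bb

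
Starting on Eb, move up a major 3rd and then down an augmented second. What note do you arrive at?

A major third up from Eb is G (letter G, 4 semitones up).
An augmented second down from G is Fb (letter F, 3 semitones down).

Fb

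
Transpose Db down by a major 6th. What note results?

Fb

D down a major sixth is F, so the target letter is F.
From Db, a major sixth is 9 semitones down: Fb.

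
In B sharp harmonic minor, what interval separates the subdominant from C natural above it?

diminished sixth

The subdominant of B# harmonic minor is E#.
E# up to C: letters E→C make it a sixth; 7 semitones makes it diminished.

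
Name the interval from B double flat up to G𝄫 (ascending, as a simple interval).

minor sixth

The letter names run B→G, a span of 5 letter steps, so the interval is some kind of sixth.
Bbb to Gbb is 8 semitones. A major sixth is 9, so 8 makes it minor.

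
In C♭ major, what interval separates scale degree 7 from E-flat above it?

perfect fourth

Scale degree 7 of Cb major is Bb.
Bb up to Eb: letters B→E make it a fourth; 5 semitones makes it perfect.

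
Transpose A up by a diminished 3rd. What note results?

A up a major third is C#, so the target letter is C.
From A, a diminished third is 2 semitones up: Cb.

Cb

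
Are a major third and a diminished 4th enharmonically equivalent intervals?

A major third spans 4 semitones; a diminished fourth spans 4.
They are enharmonically equivalent.

Yes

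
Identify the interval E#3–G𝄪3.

major third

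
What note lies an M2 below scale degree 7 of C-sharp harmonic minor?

A#

Scale degree 7 of C# harmonic minor is B#.
A major second (2 semitones) below B# lands on the letter A, giving A#.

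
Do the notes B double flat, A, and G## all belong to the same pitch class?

Bbb = pitch class 9 and A = pitch class 9 and G## = pitch class 9 — the same pitch class, so they are enharmonic equivalents.

Yes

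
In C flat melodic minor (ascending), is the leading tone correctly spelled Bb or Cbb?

Bb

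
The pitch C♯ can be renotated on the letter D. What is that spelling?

Db

Plain D sits 1 semitone above C#, so on the letter D the same pitch needs a flat: Db.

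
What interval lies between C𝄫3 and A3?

doubly augmented sixth

The letter names run C→A, a span of 5 letter steps, so the interval is some kind of sixth.
Cbb to A is 11 semitones. A major sixth is 9, so 11 makes it doubly augmented.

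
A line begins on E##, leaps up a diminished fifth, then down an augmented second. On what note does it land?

A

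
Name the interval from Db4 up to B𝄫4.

minor sixth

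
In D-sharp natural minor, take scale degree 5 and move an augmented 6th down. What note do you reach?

Scale degree 5 of D# natural minor is A#.
An augmented sixth (10 semitones) below A# lands on the letter C, giving C.

C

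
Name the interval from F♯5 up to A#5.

major third

The letter names run F→A, a span of 2 letter steps, so the interval is some kind of third.
F# to A# is 4 semitones. A major third is 4, so 4 makes it major.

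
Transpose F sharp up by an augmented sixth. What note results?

A sixth above F lands on the letter D.
An augmented sixth spans 10 semitones, so F# moves to pitch class 4. On the letter D that is D##.

D##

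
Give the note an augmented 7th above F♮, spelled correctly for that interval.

F up a major seventh is E, so the target letter is E.
From F, an augmented seventh is 12 semitones up: E#.

E#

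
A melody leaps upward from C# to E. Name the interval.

minor third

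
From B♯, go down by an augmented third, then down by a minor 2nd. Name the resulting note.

An augmented third down from B# is G (letter G, 5 semitones down).
A minor second down from G is F# (letter F, 1 semitone down).

F#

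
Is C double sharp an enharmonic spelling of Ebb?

C## is pitch class 2; Ebb is pitch class 2.
All spellings map to pitch class 2, so they are enharmonically equivalent.

Yes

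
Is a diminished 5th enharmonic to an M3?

No

A diminished fifth spans 6 semitones; a major third spans 4.
The spans differ, so they are not enharmonic equivalents.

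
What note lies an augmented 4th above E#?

A##

E up a perfect fourth is A, so the target letter is A.
From E#, an augmented fourth is 6 semitones up: A##.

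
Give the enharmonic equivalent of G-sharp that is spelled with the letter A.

Ab

Plain A sits 1 semitone above G#, so on the letter A the same pitch needs a flat: Ab.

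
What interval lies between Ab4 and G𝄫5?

diminished seventh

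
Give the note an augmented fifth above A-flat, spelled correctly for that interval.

A up a perfect fifth is E, so the target letter is E.
From Ab, an augmented fifth is 8 semitones up: E.

E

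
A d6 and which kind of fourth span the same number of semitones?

doubly augmented

A diminished sixth spans 7 semitones.
A fourth spanning 7 semitones is doubly augmented (the perfect fourth is 5).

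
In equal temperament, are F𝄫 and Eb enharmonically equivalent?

Fbb is pitch class 3; Eb is pitch class 3.
All spellings map to pitch class 3, so they are enharmonically equivalent.

Yes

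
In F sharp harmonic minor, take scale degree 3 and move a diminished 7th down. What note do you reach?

B#

Scale degree 3 of F# harmonic minor is A.
A diminished seventh (9 semitones) below A lands on the letter B, giving B#.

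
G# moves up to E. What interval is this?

minor sixth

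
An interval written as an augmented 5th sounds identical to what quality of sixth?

An augmented fifth spans 8 semitones.
A sixth spanning 8 semitones is minor (the major sixth is 9).

minor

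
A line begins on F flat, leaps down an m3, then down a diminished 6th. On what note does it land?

A minor third down from Fb is Db (letter D, 3 semitones down).
A diminished sixth down from Db is F# (letter F, 7 semitones down).

F#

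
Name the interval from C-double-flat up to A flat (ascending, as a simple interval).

Counting letters C–D–E–F–G–A gives a sixth.
Cbb→Ab = 10 semitones, 1 wider than the major sixth (9), so augmented.

augmented sixth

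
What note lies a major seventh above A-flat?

A up a major seventh is G#, so the target letter is G.
From Ab, a major seventh is 11 semitones up: G.

G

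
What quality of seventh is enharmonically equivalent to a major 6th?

diminished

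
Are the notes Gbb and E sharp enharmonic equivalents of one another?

Gbb is pitch class 5; E# is pitch class 5.
All spellings map to pitch class 5, so they are enharmonically equivalent.

Yes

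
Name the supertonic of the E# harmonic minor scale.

F##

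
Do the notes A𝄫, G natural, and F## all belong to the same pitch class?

Yes

Abb = pitch class 7 and G = pitch class 7 and F## = pitch class 7 — the same pitch class, so they are enharmonic equivalents.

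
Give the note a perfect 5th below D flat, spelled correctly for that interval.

Gb

A fifth below D lands on the letter G.
A perfect fifth spans 7 semitones, so Db moves to pitch class 6. On the letter G that is Gb.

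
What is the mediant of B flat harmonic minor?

Db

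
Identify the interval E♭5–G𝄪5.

Counting letters E–F–G gives a third.
Eb→G## = 6 semitones, 2 wider than the major third (4), so doubly augmented.

doubly augmented third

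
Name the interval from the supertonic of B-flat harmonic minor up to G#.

augmented fifth

The supertonic of Bb harmonic minor is C.
C up to G#: letters C→G make it a fifth; 8 semitones makes it augmented.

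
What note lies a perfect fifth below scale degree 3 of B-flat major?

Scale degree 3 of Bb major is D.
A perfect fifth (7 semitones) below D lands on the letter G, giving G.

G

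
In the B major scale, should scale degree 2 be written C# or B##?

C#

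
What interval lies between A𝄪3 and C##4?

minor third

The letter names run A→C, a span of 2 letter steps, so the interval is some kind of third.
A## to C## is 3 semitones. A major third is 4, so 3 makes it minor.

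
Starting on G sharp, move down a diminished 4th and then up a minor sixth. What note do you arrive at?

A diminished fourth down from G# is D## (letter D, 4 semitones down).
A minor sixth up from D## is B# (letter B, 8 semitones up).

B#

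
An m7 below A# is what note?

B#

A seventh below A lands on the letter B.
A minor seventh spans 10 semitones, so A# moves to pitch class 0. On the letter B that is B#.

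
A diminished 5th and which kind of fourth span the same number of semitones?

A diminished fifth spans 6 semitones.
A fourth spanning 6 semitones is augmented (the perfect fourth is 5).

augmented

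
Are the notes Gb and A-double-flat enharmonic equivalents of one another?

Two spellings are enharmonically equivalent only if they share a pitch class.
Here Gb → 6, Abb → 7; 6 ≠ 7, so they are not.

No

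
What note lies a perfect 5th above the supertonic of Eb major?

The supertonic of Eb major is F.
A perfect fifth (7 semitones) above F lands on the letter C, giving C.

C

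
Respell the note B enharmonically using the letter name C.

Cb

B is pitch class 11. The letter C alone is pitch class 0.
To reach pitch class 11 from C requires an offset of -1 semitone, i.e. flat: Cb.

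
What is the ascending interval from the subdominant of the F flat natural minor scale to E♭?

The subdominant of Fb natural minor is Bbb.
Bbb up to Eb: letters B→E make it a fourth; 6 semitones makes it augmented.

augmented fourth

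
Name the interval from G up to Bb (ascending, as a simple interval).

minor third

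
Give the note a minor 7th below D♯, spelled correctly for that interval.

D down a major seventh is Eb, so the target letter is E.
From D#, a minor seventh is 10 semitones down: E#.

E#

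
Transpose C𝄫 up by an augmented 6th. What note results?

Ab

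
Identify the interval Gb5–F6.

major seventh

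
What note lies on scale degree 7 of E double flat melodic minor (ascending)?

Db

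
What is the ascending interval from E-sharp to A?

diminished fourth

Counting letters E–F–G–A gives a fourth.
E#→A = 4 semitones, 1 narrower than the perfect fourth (5), so diminished.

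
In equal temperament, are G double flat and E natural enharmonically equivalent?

No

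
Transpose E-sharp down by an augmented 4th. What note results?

A fourth below E lands on the letter B.
An augmented fourth spans 6 semitones, so E# moves to pitch class 11. On the letter B that is B.

B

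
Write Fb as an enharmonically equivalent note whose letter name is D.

D##

Fb is pitch class 4. The letter D alone is pitch class 2.
To reach pitch class 4 from D requires an offset of +2 semitones, i.e. double sharp: D##.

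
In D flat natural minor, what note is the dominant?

Ab

The Db natural minor scale runs Db Eb Fb Gb Ab Bbb Cb.
Degree 5 is Ab.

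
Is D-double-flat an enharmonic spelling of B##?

No

Dbb is pitch class 0; B## is pitch class 1.
The pitch classes differ (0 vs. 1), so they are not enharmonic equivalents.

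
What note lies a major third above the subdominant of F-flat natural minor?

Db

The subdominant of Fb natural minor is Bbb.
A major third (4 semitones) above Bbb lands on the letter D, giving Db.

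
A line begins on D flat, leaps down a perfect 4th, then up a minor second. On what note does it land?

A perfect fourth down from Db is Ab (letter A, 5 semitones down).
A minor second up from Ab is Bbb (letter B, 1 semitone up).

Bbb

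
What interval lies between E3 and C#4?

major sixth

The letter names run E→C, a span of 5 letter steps, so the interval is some kind of sixth.
E to C# is 9 semitones. A major sixth is 9, so 9 makes it major.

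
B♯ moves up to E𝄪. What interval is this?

augmented fourth

The letter names run B→E, a span of 3 letter steps, so the interval is some kind of fourth.
B# to E## is 6 semitones. A perfect fourth is 5, so 6 makes it augmented.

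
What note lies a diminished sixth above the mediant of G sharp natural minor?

The mediant of G# natural minor is B.
A diminished sixth (7 semitones) above B lands on the letter G, giving Gb.

Gb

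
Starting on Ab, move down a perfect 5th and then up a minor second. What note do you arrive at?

Ebb

A perfect fifth down from Ab is Db (letter D, 7 semitones down).
A minor second up from Db is Ebb (letter E, 1 semitone up).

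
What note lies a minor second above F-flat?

Gbb

A second above F lands on the letter G.
A minor second spans 1 semitone, so Fb moves to pitch class 5. On the letter G that is Gbb.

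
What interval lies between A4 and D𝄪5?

Counting letters A–B–C–D gives a fourth.
A→D## = 7 semitones, 2 wider than the perfect fourth (5), so doubly augmented.

doubly augmented fourth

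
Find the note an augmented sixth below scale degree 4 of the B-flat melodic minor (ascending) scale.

Scale degree 4 of Bb melodic minor (ascending) is Eb.
An augmented sixth (10 semitones) below Eb lands on the letter G, giving Gbb.

Gbb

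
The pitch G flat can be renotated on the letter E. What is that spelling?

Gb is pitch class 6. The letter E alone is pitch class 4.
To reach pitch class 6 from E requires an offset of +2 semitones, i.e. double sharp: E##.

E##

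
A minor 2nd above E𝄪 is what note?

A second above E lands on the letter F.
A minor second spans 1 semitone, so E## moves to pitch class 7. On the letter F that is F##.

F##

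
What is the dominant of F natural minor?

C

The F natural minor scale runs F G Ab Bb C Db Eb.
Degree 5 is C.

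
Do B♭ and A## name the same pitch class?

Two spellings are enharmonically equivalent only if they share a pitch class.
Here Bb → 10, A## → 11; 10 ≠ 11, so they are not.

No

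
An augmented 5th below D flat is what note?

Gbb

A fifth below D lands on the letter G.
An augmented fifth spans 8 semitones, so Db moves to pitch class 5. On the letter G that is Gbb.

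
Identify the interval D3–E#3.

The letter names run D→E, a span of 1 letter step, so the interval is some kind of second.
D to E# is 3 semitones. A major second is 2, so 3 makes it augmented.

augmented second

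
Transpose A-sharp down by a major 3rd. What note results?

F#

A third below A lands on the letter F.
A major third spans 4 semitones, so A# moves to pitch class 6. On the letter F that is F#.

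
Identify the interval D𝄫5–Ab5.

The letter names run D→A, a span of 4 letter steps, so the interval is some kind of fifth.
Dbb to Ab is 8 semitones. A perfect fifth is 7, so 8 makes it augmented.

augmented fifth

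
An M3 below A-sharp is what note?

F#

A down a major third is F, so the target letter is F.
From A#, a major third is 4 semitones down: F#.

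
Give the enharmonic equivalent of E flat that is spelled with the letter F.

Fbb

Eb is pitch class 3. The letter F alone is pitch class 5.
To reach pitch class 3 from F requires an offset of -2 semitones, i.e. double flat: Fbb.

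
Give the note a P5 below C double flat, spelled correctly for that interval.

A fifth below C lands on the letter F.
A perfect fifth spans 7 semitones, so Cbb moves to pitch class 3. On the letter F that is Fbb.

Fbb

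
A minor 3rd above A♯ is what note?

A third above A lands on the letter C.
A minor third spans 3 semitones, so A# moves to pitch class 1. On the letter C that is C#.

C#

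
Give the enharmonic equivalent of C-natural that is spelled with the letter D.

C is pitch class 0. The letter D alone is pitch class 2.
To reach pitch class 0 from D requires an offset of -2 semitones, i.e. double flat: Dbb.

Dbb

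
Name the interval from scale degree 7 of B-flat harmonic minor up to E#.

augmented fifth

Scale degree 7 of Bb harmonic minor is A.
A up to E#: letters A→E make it a fifth; 8 semitones makes it augmented.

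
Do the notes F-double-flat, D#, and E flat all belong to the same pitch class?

Fbb = pitch class 3 and D# = pitch class 3 and Eb = pitch class 3 — the same pitch class, so they are enharmonic equivalents.

Yes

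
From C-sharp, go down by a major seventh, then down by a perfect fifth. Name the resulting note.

G

A major seventh down from C# is D (letter D, 11 semitones down).
A perfect fifth down from D is G (letter G, 7 semitones down).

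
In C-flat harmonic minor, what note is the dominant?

The Cb harmonic minor scale runs Cb Db Ebb Fb Gb Abb Bb.
Degree 5 is Gb.

Gb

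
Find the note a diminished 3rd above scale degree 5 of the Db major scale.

Cbb

Scale degree 5 of Db major is Ab.
A diminished third (2 semitones) above Ab lands on the letter C, giving Cbb.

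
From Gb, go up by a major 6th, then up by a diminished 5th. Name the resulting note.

Bbb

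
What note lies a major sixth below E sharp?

G#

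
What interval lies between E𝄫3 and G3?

augmented third

Counting letters E–F–G gives a third.
Ebb→G = 5 semitones, 1 wider than the major third (4), so augmented.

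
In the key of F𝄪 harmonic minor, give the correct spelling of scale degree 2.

G##

The F## harmonic minor scale runs F## G## A# B# C## D# E##.
Degree 2 is G##.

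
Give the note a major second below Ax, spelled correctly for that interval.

G##

A down a major second is G, so the target letter is G.
From A##, a major second is 2 semitones down: G##.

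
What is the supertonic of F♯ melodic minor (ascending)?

G#

Degree 2 takes the letter 1 step above F, which is G.
In melodic minor (ascending), degree 2 sits 2 semitones above the tonic. F# + 2 semitones is pitch class 8, spelled on G as G#.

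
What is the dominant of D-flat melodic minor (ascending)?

Degree 5 takes the letter 4 steps above D, which is A.
In melodic minor (ascending), degree 5 sits 7 semitones above the tonic. Db + 7 semitones is pitch class 8, spelled on A as Ab.

Ab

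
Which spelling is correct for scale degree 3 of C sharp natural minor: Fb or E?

Each scale degree takes a distinct letter name. Degree 3 of a scale on C must use the letter E.
E and Fb are enharmonically the same pitch, but only E uses the letter E, so it is the correct spelling here.

E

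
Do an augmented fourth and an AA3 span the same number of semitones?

Yes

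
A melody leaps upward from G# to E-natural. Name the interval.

The letter names run G→E, a span of 5 letter steps, so the interval is some kind of sixth.
G# to E is 8 semitones. A major sixth is 9, so 8 makes it minor.

minor sixth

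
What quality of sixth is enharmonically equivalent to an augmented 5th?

An augmented fifth spans 8 semitones.
A sixth spanning 8 semitones is minor (the major sixth is 9).

minor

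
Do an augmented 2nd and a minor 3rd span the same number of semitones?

Yes

An augmented second spans 3 semitones; a minor third spans 3.
They are enharmonically equivalent.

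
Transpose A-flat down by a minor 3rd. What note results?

F

A down a major third is F, so the target letter is F.
From Ab, a minor third is 3 semitones down: F.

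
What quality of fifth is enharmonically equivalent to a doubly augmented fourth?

perfect

A doubly augmented fourth spans 7 semitones.
A fifth spanning 7 semitones is perfect (the perfect fifth is 7).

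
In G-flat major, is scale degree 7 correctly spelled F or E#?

F

Each scale degree takes a distinct letter name. Degree 7 of a scale on G must use the letter F.
F and E# are enharmonically the same pitch, but only F uses the letter F, so it is the correct spelling here.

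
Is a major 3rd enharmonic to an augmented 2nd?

No

A major third spans 4 semitones; an augmented second spans 3.
The spans differ, so they are not enharmonic equivalents.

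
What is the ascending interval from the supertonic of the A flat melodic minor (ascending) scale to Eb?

The supertonic of Ab melodic minor (ascending) is Bb.
Bb up to Eb: letters B→E make it a fourth; 5 semitones makes it perfect.

perfect fourth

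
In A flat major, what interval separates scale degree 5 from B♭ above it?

Scale degree 5 of Ab major is Eb.
Eb up to Bb: letters E→B make it a fifth; 7 semitones makes it perfect.

perfect fifth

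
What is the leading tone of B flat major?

Degree 7 takes the letter 6 steps above B, which is A.
In major, degree 7 sits 11 semitones above the tonic. Bb + 11 semitones is pitch class 9, spelled on A as A.

A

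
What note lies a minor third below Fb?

Db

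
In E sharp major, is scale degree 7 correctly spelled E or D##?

D##

Each scale degree takes a distinct letter name. Degree 7 of a scale on E must use the letter D.
D## and E are enharmonically the same pitch, but only D## uses the letter D, so it is the correct spelling here.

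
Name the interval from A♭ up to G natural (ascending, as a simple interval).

The letter names run A→G, a span of 6 letter steps, so the interval is some kind of seventh.
Ab to G is 11 semitones. A major seventh is 11, so 11 makes it major.

major seventh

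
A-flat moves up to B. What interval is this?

augmented second

The letter names run A→B, a span of 1 letter step, so the interval is some kind of second.
Ab to B is 3 semitones. A major second is 2, so 3 makes it augmented.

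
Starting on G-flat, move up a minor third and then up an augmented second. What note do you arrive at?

C

A minor third up from Gb is Bbb (letter B, 3 semitones up).
An augmented second up from Bbb is C (letter C, 3 semitones up).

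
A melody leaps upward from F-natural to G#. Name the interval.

augmented second

Counting letters F–G gives a second.
F→G# = 3 semitones, 1 wider than the major second (2), so augmented.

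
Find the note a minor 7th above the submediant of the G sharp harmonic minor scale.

D

The submediant of G# harmonic minor is E.
A minor seventh (10 semitones) above E lands on the letter D, giving D.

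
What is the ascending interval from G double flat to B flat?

The letter names run G→B, a span of 2 letter steps, so the interval is some kind of third.
Gbb to Bb is 5 semitones. A major third is 4, so 5 makes it augmented.

augmented third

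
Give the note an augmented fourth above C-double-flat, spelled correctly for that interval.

C up a perfect fourth is F, so the target letter is F.
From Cbb, an augmented fourth is 6 semitones up: Fb.

Fb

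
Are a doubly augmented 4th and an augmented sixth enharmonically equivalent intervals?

A doubly augmented fourth spans 7 semitones; an augmented sixth spans 10.
The spans differ, so they are not enharmonic equivalents.

No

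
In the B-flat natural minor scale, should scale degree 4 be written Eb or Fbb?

Eb

Each scale degree takes a distinct letter name. Degree 4 of a scale on B must use the letter E.
Eb and Fbb are enharmonically the same pitch, but only Eb uses the letter E, so it is the correct spelling here.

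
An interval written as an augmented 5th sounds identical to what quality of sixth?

minor

An augmented fifth spans 8 semitones.
A sixth spanning 8 semitones is minor (the major sixth is 9).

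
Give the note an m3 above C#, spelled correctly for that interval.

E

A third above C lands on the letter E.
A minor third spans 3 semitones, so C# moves to pitch class 4. On the letter E that is E.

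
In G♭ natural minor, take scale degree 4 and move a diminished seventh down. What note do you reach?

Scale degree 4 of Gb natural minor is Cb.
A diminished seventh (9 semitones) below Cb lands on the letter D, giving D.

D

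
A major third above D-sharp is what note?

F##

A third above D lands on the letter F.
A major third spans 4 semitones, so D# moves to pitch class 7. On the letter F that is F##.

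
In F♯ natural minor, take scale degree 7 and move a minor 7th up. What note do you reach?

D

Scale degree 7 of F# natural minor is E.
A minor seventh (10 semitones) above E lands on the letter D, giving D.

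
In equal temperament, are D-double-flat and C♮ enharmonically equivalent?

Dbb = pitch class 0 and C = pitch class 0 — the same pitch class, so they are enharmonic equivalents.

Yes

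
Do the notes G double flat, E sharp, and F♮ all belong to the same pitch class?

Gbb is pitch class 5; E# is pitch class 5; F is pitch class 5.
All spellings map to pitch class 5, so they are enharmonically equivalent.

Yes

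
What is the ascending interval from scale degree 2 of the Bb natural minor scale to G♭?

diminished fifth

Scale degree 2 of Bb natural minor is C.
C up to Gb: letters C→G make it a fifth; 6 semitones makes it diminished.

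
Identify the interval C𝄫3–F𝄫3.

Counting letters C–D–E–F gives a fourth.
Cbb→Fbb = 5 semitones, exactly the perfect fourth.

perfect fourth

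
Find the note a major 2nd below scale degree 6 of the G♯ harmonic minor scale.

D

Scale degree 6 of G# harmonic minor is E.
A major second (2 semitones) below E lands on the letter D, giving D.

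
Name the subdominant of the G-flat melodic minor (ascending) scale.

Degree 4 takes the letter 3 steps above G, which is C.
In melodic minor (ascending), degree 4 sits 5 semitones above the tonic. Gb + 5 semitones is pitch class 11, spelled on C as Cb.

Cb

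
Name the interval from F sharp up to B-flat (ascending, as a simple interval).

diminished fourth

The letter names run F→B, a span of 3 letter steps, so the interval is some kind of fourth.
F# to Bb is 4 semitones. A perfect fourth is 5, so 4 makes it diminished.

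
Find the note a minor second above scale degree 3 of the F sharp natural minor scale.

Scale degree 3 of F# natural minor is A.
A minor second (1 semitone) above A lands on the letter B, giving Bb.

Bb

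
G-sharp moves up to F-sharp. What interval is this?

minor seventh

The letter names run G→F, a span of 6 letter steps, so the interval is some kind of seventh.
G# to F# is 10 semitones. A major seventh is 11, so 10 makes it minor.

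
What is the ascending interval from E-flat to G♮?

The letter names run E→G, a span of 2 letter steps, so the interval is some kind of third.
Eb to G is 4 semitones. A major third is 4, so 4 makes it major.

major third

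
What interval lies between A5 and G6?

minor seventh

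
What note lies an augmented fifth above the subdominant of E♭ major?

The subdominant of Eb major is Ab.
An augmented fifth (8 semitones) above Ab lands on the letter E, giving E.

E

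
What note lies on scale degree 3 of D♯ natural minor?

Degree 3 takes the letter 2 steps above D, which is F.
In natural minor, degree 3 sits 3 semitones above the tonic. D# + 3 semitones is pitch class 6, spelled on F as F#.

F#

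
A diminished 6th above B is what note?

B up a major sixth is G#, so the target letter is G.
From B, a diminished sixth is 7 semitones up: Gb.

Gb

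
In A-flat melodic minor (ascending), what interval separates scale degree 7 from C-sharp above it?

Scale degree 7 of Ab melodic minor (ascending) is G.
G up to C#: letters G→C make it a fourth; 6 semitones makes it augmented.

augmented fourth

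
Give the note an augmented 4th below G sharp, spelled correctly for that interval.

D

G down a perfect fourth is D, so the target letter is D.
From G#, an augmented fourth is 6 semitones down: D.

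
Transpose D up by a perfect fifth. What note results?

A

D up a perfect fifth is A, so the target letter is A.
From D, a perfect fifth is 7 semitones up: A.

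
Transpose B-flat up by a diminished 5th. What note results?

B up a perfect fifth is F#, so the target letter is F.
From Bb, a diminished fifth is 6 semitones up: Fb.

Fb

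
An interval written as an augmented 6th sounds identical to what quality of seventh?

minor

An augmented sixth spans 10 semitones.
A seventh spanning 10 semitones is minor (the major seventh is 11).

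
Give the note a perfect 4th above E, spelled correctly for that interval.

A

A fourth above E lands on the letter A.
A perfect fourth spans 5 semitones, so E moves to pitch class 9. On the letter A that is A.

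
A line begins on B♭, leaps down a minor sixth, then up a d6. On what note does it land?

A minor sixth down from Bb is D (letter D, 8 semitones down).
A diminished sixth up from D is Bbb (letter B, 7 semitones up).

Bbb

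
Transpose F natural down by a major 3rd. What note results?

Db

A third below F lands on the letter D.
A major third spans 4 semitones, so F moves to pitch class 1. On the letter D that is Db.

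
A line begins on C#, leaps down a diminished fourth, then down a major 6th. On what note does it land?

B#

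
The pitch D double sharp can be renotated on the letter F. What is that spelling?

Fb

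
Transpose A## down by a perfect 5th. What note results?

D##

A fifth below A lands on the letter D.
A perfect fifth spans 7 semitones, so A## moves to pitch class 4. On the letter D that is D##.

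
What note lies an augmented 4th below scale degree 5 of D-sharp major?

E

Scale degree 5 of D# major is A#.
An augmented fourth (6 semitones) below A# lands on the letter E, giving E.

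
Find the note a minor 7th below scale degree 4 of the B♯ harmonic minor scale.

Scale degree 4 of B# harmonic minor is E#.
A minor seventh (10 semitones) below E# lands on the letter F, giving F##.

F##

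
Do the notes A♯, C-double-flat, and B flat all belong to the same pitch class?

A# = pitch class 10 and Cbb = pitch class 10 and Bb = pitch class 10 — the same pitch class, so they are enharmonic equivalents.

Yes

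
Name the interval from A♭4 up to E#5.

The letter names run A→E, a span of 4 letter steps, so the interval is some kind of fifth.
Ab to E# is 9 semitones. A perfect fifth is 7, so 9 makes it doubly augmented.

doubly augmented fifth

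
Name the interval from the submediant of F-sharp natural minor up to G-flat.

diminished fourth

The submediant of F# natural minor is D.
D up to Gb: letters D→G make it a fourth; 4 semitones makes it diminished.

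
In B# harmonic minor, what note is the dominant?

F##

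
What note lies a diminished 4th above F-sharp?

F up a perfect fourth is Bb, so the target letter is B.
From F#, a diminished fourth is 4 semitones up: Bb.

Bb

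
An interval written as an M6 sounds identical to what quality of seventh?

A major sixth spans 9 semitones.
A seventh spanning 9 semitones is diminished (the major seventh is 11).

diminished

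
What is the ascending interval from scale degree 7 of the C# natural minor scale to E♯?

augmented fourth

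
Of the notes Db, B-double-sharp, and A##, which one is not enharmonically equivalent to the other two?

In 12-tone equal temperament, enharmonic equivalents share a pitch class. Db is pitch class 1; B## is pitch class 1; A## is pitch class 11.
Db and B## share pitch class 1, while A## is pitch class 11.

A##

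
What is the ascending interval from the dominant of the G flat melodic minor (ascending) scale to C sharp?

The dominant of Gb melodic minor (ascending) is Db.
Db up to C#: letters D→C make it a seventh; 12 semitones makes it augmented.

augmented seventh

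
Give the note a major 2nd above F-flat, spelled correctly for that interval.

Gb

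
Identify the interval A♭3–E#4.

doubly augmented fifth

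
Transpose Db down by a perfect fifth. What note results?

Gb

D down a perfect fifth is G, so the target letter is G.
From Db, a perfect fifth is 7 semitones down: Gb.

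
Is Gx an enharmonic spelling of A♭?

G## is pitch class 9; Ab is pitch class 8.
The pitch classes differ (9 vs. 8), so they are not enharmonic equivalents.

No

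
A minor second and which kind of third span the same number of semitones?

doubly diminished

A minor second spans 1 semitone.
A third spanning 1 semitone is doubly diminished (the major third is 4).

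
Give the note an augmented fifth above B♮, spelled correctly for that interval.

F##

B up a perfect fifth is F#, so the target letter is F.
From B, an augmented fifth is 8 semitones up: F##.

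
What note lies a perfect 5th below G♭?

A fifth below G lands on the letter C.
A perfect fifth spans 7 semitones, so Gb moves to pitch class 11. On the letter C that is Cb.

Cb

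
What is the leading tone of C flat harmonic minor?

Bb

Degree 7 takes the letter 6 steps above C, which is B.
In harmonic minor, degree 7 sits 11 semitones above the tonic. Cb + 11 semitones is pitch class 10, spelled on B as Bb.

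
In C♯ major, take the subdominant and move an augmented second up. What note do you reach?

G##

The subdominant of C# major is F#.
An augmented second (3 semitones) above F# lands on the letter G, giving G##.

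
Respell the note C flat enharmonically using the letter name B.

Plain B sits at the same pitch as Cb, so on the letter B the same pitch needs a natural: B.

B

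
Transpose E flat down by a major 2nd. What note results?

Db

A second below E lands on the letter D.
A major second spans 2 semitones, so Eb moves to pitch class 1. On the letter D that is Db.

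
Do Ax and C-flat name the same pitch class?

A## is pitch class 11; Cb is pitch class 11.
All spellings map to pitch class 11, so they are enharmonically equivalent.

Yes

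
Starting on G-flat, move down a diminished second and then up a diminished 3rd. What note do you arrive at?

A diminished second down from Gb is F# (letter F, 0 semitones down).
A diminished third up from F# is Ab (letter A, 2 semitones up).

Ab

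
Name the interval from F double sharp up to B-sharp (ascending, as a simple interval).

perfect fourth

The letter names run F→B, a span of 3 letter steps, so the interval is some kind of fourth.
F## to B# is 5 semitones. A perfect fourth is 5, so 5 makes it perfect.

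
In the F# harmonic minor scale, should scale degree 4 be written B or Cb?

B

Each scale degree takes a distinct letter name. Degree 4 of a scale on F must use the letter B.
B and Cb are enharmonically the same pitch, but only B uses the letter B, so it is the correct spelling here.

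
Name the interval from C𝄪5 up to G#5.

diminished fifth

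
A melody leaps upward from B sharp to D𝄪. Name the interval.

Counting letters B–C–D gives a third.
B#→D## = 4 semitones, exactly the major third.

major third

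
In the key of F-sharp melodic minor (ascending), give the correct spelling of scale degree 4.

B

The F# melodic minor (ascending) scale runs F# G# A B C# D# E#.
Degree 4 is B.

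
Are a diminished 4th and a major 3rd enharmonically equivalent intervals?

Yes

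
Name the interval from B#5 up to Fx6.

perfect fifth

The letter names run B→F, a span of 4 letter steps, so the interval is some kind of fifth.
B# to F## is 7 semitones. A perfect fifth is 7, so 7 makes it perfect.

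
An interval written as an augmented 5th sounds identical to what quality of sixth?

An augmented fifth spans 8 semitones.
A sixth spanning 8 semitones is minor (the major sixth is 9).

minor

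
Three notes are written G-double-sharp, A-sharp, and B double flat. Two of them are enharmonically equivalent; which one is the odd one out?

In 12-tone equal temperament, enharmonic equivalents share a pitch class. G## is pitch class 9; A# is pitch class 10; Bbb is pitch class 9.
G## and Bbb share pitch class 9, while A# is pitch class 10.

A#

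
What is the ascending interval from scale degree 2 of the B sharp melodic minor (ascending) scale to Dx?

Scale degree 2 of B# melodic minor (ascending) is C##.
C## up to D##: letters C→D make it a second; 2 semitones makes it major.

major second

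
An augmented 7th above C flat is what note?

B

A seventh above C lands on the letter B.
An augmented seventh spans 12 semitones, so Cb moves to pitch class 11. On the letter B that is B.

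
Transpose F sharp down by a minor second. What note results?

E#

A second below F lands on the letter E.
A minor second spans 1 semitone, so F# moves to pitch class 5. On the letter E that is E#.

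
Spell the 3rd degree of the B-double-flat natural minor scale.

Dbb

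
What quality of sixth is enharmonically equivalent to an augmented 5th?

minor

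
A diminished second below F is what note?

A second below F lands on the letter E.
A diminished second spans 0 semitones, so F moves to pitch class 5. On the letter E that is E#.

E#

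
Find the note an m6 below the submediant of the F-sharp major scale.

F##

The submediant of F# major is D#.
A minor sixth (8 semitones) below D# lands on the letter F, giving F##.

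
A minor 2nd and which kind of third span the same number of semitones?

A minor second spans 1 semitone.
A third spanning 1 semitone is doubly diminished (the major third is 4).

doubly diminished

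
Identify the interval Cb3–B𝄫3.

minor seventh

The letter names run C→B, a span of 6 letter steps, so the interval is some kind of seventh.
Cb to Bbb is 10 semitones. A major seventh is 11, so 10 makes it minor.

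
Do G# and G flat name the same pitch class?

Two spellings are enharmonically equivalent only if they share a pitch class.
Here G# → 8, Gb → 6; 6 ≠ 8, so they are not.

No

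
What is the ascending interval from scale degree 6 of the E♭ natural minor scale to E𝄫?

minor third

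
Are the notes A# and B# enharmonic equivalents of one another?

No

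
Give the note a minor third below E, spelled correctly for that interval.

E down a major third is C, so the target letter is C.
From E, a minor third is 3 semitones down: C#.

C#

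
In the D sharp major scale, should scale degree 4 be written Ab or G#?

G#

Each scale degree takes a distinct letter name. Degree 4 of a scale on D must use the letter G.
G# and Ab are enharmonically the same pitch, but only G# uses the letter G, so it is the correct spelling here.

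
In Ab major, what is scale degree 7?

The Ab major scale runs Ab Bb C Db Eb F G.
Degree 7 is G.

G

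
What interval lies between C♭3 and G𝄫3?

diminished fifth

Counting letters C–D–E–F–G gives a fifth.
Cb→Gbb = 6 semitones, 1 narrower than the perfect fifth (7), so diminished.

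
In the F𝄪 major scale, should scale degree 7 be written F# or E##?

Each scale degree takes a distinct letter name. Degree 7 of a scale on F must use the letter E.
E## and F# are enharmonically the same pitch, but only E## uses the letter E, so it is the correct spelling here.

E##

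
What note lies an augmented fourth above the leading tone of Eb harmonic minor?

The leading tone of Eb harmonic minor is D.
An augmented fourth (6 semitones) above D lands on the letter G, giving G#.

G#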